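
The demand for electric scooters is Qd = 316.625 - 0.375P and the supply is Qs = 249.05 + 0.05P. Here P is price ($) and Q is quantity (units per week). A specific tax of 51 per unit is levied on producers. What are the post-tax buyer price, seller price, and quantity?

P_b = 165, P_s = 114, Q = 254.75

Producers keep P_s = P_b - 51 per unit, so supply in terms of the buyer price is Qs = 246.5 + 0.05P_b.
Set Qd = Qs: 316.625 - 0.375P_b = 246.5 + 0.05P_b, so 70.125 = 0.425P_b and P_b = 165.
Then P_s = 165 - 51 = 114 and Q = 316.625 - 0.375(165) = 254.75.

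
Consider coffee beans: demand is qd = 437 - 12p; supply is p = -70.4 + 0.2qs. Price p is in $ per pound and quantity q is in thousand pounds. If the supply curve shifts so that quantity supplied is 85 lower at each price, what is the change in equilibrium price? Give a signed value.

Δp = 5

Solving each curve for q: qs = 352 + 5p.
Set qd = qs: 437 - 12p = 352 + 5p, so 85 = 17p and p* = 5.
From the demand curve, q* = 437 - 12(5) = 377.
After the shift, supply is qs = 267 + 5p.
New equilibrium: 170 = 17p, so p = 10 and q = 317.
Δp = 10 - 5 = 5.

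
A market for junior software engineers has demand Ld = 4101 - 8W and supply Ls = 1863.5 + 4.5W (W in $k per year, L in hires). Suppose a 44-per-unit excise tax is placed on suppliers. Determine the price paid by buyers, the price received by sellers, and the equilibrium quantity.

W_b = 194.84, W_s = 150.84, L = 2542.28

With a tax of 44 on suppliers, they supply based on the net price W_s = W_b - 44, so Ls = 1665.5 + 4.5W_b.
Set Ld = Ls: 4101 - 8W_b = 1665.5 + 4.5W_b, so 2435.5 = 12.5W_b and W_b = 194.84.
Then W_s = 194.84 - 44 = 150.84 and L = 4101 - 8(194.84) = 2542.28.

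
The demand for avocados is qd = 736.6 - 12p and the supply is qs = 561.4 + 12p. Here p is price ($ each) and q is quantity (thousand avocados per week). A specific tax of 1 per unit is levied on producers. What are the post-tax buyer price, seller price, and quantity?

With a tax of 1 on producers, they supply based on the net price p_s = p_b - 1, so qs = 549.4 + 12p_b.
Set qd = qs: 736.6 - 12p_b = 549.4 + 12p_b, so 187.2 = 24p_b and p_b = 7.8.
So p_s = 6.8 and the quantity traded is q = 736.6 - 12(7.8) = 643.

p_b = 7.8, p_s = 6.8, q = 643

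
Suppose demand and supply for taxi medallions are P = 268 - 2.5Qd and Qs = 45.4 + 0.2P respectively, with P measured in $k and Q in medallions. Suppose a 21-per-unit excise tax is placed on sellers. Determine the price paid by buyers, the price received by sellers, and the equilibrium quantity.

P_b = 110, P_s = 89, Q = 63.2

Solving each curve for Q: Qd = 107.2 - 0.4P.
Sellers keep P_s = P_b - 21 per unit, so supply in terms of the buyer price is Qs = 41.2 + 0.2P_b.
Market clearing requires 107.2 - 0.4P_b = 41.2 + 0.2P_b; hence 66 = 0.6P_b and P_b = 110.
So P_s = 89 and the quantity traded is Q = 107.2 - 0.4(110) = 63.2.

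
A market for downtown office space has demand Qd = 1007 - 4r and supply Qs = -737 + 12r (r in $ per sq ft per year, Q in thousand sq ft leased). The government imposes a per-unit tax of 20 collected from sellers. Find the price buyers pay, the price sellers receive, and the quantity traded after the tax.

With a tax of 20 on sellers, they supply based on the net price r_s = r_b - 20, so Qs = -977 + 12r_b.
Market clearing requires 1007 - 4r_b = -977 + 12r_b; hence 1984 = 16r_b and r_b = 124.
Then r_s = 124 - 20 = 104 and Q = 1007 - 4(124) = 511.

r_b = 124, r_s = 104, Q = 511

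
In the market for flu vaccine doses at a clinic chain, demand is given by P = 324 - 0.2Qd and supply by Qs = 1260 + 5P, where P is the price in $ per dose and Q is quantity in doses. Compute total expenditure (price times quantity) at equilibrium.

In direct form, Qd = 1620 - 5P.
Set Qd = Qs: 1620 - 5P = 1260 + 5P, so 360 = 10P and P* = 36.
Then Q* = 1620 - 5(36) = 1440.
Total expenditure = P* × Q* = 36 × 1440 = 51840.

Total expenditure = 51840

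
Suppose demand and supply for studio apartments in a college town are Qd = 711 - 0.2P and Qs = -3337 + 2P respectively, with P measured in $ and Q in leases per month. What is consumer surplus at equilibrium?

Consumer surplus = 294122.5

At equilibrium Qd = Qs, so 711 - 0.2P = -3337 + 2P; collecting terms, 4048 = 2.2P and P* = 1840.
Then Q* = 711 - 0.2(1840) = 343.
Demand choke price (Qd = 0): P = 711/0.2 = 3555. Consumer surplus = ½ × (3555 - 1840) × 343 = 294122.5.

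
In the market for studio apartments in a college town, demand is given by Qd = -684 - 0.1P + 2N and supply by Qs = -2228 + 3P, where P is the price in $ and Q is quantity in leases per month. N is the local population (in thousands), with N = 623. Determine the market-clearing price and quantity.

P* = 900, Q* = 472

With N = 623, demand is Qd = 562 - 0.1P.
Equating demand and supply, 562 - 0.1P = -2228 + 3P gives 3.1P = 2790, so P* = 900.
Plugging P* into demand: Q* = 562 - 0.1(900) = 472.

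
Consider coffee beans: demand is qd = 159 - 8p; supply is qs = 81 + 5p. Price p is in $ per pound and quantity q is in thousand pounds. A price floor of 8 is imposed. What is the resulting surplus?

Surplus = 26

With p fixed at 8, quantity demanded is 95 and quantity supplied is 121.
Surplus = qs - qd = 121 - 95 = 26.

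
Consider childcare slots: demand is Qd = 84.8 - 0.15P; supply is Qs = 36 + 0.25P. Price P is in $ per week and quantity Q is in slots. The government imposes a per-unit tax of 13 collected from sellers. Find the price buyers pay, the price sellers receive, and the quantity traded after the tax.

With a tax of 13 on sellers, they supply based on the net price P_s = P_b - 13, so Qs = 32.75 + 0.25P_b.
Equate demand and the shifted supply: 84.8 - 0.15P_b = 32.75 + 0.25P_b, giving 0.4P_b = 52.05, so P_b = 130.125.
So P_s = 117.125 and the quantity traded is Q = 84.8 - 0.15(130.125) = 65.28125.

P_b = 130.125, P_s = 117.125, Q = 65.28125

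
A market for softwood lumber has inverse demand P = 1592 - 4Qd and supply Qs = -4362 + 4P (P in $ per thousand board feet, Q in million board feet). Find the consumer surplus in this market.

Consumer surplus = 27848

Inverting to quantity form: Qd = 398 - 0.25P.
Set Qd = Qs: 398 - 0.25P = -4362 + 4P, so 4760 = 4.25P and P* = 1120.
From the demand curve, Q* = 398 - 0.25(1120) = 118.
Demand choke price (Qd = 0): P = 398/0.25 = 1592. Consumer surplus = ½ × (1592 - 1120) × 118 = 27848.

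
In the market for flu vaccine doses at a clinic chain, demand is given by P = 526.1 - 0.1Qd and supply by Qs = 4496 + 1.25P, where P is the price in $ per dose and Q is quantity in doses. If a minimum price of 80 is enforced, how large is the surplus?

Inverting to quantity form: Qd = 5261 - 10P.
With P fixed at 80, quantity demanded is 4461 and quantity supplied is 4596.
Surplus = Qs - Qd = 4596 - 4461 = 135.

Surplus = 135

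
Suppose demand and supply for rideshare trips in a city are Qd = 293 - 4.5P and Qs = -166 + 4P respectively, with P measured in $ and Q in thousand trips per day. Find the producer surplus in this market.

The market clears where 293 - 4.5P = -166 + 4P. Rearranging, 8.5P = 459, hence P* = 54.
Plugging P* into demand: Q* = 293 - 4.5(54) = 50.
Supply choke price (Qs = 0): P = 41.5. Producer surplus = ½ × (54 - 41.5) × 50 = 312.5.

Producer surplus = 312.5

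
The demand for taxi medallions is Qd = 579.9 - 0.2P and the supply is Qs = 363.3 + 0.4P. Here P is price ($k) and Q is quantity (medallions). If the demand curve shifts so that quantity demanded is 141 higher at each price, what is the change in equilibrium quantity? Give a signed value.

Set Qd = Qs: 579.9 - 0.2P = 363.3 + 0.4P, so 216.6 = 0.6P and P* = 361.
From the demand curve, Q* = 579.9 - 0.2(361) = 507.7.
After the shift, demand is Qd = 720.9 - 0.2P.
The new intersection has 357.6 = 0.6P, i.e. P = 596, Q = 601.7.
ΔQ = 601.7 - 507.7 = 94.

ΔQ = 94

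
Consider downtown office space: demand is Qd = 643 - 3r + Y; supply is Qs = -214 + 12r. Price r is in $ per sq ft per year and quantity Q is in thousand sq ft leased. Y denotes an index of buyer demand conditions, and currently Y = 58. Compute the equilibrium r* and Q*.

r* = 61, Q* = 518

With Y = 58, demand is Qd = 701 - 3r.
The market clears where 701 - 3r = -214 + 12r. Rearranging, 15r = 915, hence r* = 61.
Substitute back: Q* = 701 - 3(61) = 518.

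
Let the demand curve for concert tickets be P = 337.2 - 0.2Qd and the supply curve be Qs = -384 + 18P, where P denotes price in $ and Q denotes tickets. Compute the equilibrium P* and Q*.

P* = 90, Q* = 1236

Solving each curve for Q: Qd = 1686 - 5P.
Set Qd = Qs: 1686 - 5P = -384 + 18P, so 2070 = 23P and P* = 90.
Substitute back: Q* = 1686 - 5(90) = 1236.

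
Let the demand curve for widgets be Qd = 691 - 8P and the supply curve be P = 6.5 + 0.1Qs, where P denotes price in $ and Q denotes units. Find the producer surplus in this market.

Producer surplus = 6301.25

Solving each curve for Q: Qs = -65 + 10P.
At equilibrium Qd = Qs, so 691 - 8P = -65 + 10P; collecting terms, 756 = 18P and P* = 42.
From the demand curve, Q* = 691 - 8(42) = 355.
Supply choke price (Qs = 0): P = 6.5. Producer surplus = ½ × (42 - 6.5) × 355 = 6301.25.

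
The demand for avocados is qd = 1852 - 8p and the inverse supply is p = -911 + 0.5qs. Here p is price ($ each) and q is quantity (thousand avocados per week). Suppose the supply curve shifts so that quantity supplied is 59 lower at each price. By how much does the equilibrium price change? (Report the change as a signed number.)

Inverting to quantity form: qs = 1822 + 2p.
At equilibrium qd = qs, so 1852 - 8p = 1822 + 2p; collecting terms, 30 = 10p and p* = 3.
Then q* = 1852 - 8(3) = 1828.
After the shift, supply is qs = 1763 + 2p.
Re-solving, 10p = 89 gives p = 8.9 and q = 1780.8.
Δp = 8.9 - 3 = 5.9.

Δp = 5.9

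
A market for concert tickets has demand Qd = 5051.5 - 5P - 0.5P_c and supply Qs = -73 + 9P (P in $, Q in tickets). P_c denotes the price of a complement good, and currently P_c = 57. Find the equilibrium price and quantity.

P* = 364, Q* = 3203

With P_c = 57, demand is Qd = 5023 - 5P.
Equating demand and supply, 5023 - 5P = -73 + 9P gives 14P = 5096, so P* = 364.
From the demand curve, Q* = 5023 - 5(364) = 3203.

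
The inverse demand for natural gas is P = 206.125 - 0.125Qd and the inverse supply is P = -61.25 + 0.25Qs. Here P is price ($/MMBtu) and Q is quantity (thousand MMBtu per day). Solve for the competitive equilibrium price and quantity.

P* = 117, Q* = 713

Solving each curve for Q: Qd = 1649 - 8P and Qs = 245 + 4P.
At equilibrium Qd = Qs, so 1649 - 8P = 245 + 4P; collecting terms, 1404 = 12P and P* = 117.
From the demand curve, Q* = 1649 - 8(117) = 713.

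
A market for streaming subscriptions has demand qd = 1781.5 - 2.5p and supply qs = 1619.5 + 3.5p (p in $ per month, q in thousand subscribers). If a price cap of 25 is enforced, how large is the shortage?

Evaluating both curves at the ceiling price 25 gives qd = 1719, qs = 1707.
Shortage = qd - qs = 1719 - 1707 = 12.

Shortage = 12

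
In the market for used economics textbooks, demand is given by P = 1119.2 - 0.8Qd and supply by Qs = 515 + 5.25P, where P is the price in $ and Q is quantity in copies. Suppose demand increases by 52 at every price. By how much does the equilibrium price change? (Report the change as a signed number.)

ΔP = 8

Rewriting in direct form: Qd = 1399 - 1.25P.
The market clears where 1399 - 1.25P = 515 + 5.25P. Rearranging, 6.5P = 884, hence P* = 136.
Substitute back: Q* = 1399 - 1.25(136) = 1229.
After the shift, demand is Qd = 1451 - 1.25P.
The new intersection has 936 = 6.5P, i.e. P = 144, Q = 1271.
ΔP = 144 - 136 = 8.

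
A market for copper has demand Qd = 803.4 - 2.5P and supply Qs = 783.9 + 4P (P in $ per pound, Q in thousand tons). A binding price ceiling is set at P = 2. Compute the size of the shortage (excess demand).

With P fixed at 2, quantity demanded is 798.4 and quantity supplied is 791.9.
Shortage = Qd - Qs = 798.4 - 791.9 = 6.5.

Shortage = 6.5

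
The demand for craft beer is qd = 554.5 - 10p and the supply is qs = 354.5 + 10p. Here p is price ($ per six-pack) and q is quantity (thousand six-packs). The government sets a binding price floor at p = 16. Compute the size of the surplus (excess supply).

Surplus = 120

Evaluating both curves at the floor price 16 gives qd = 394.5, qs = 514.5.
Surplus = qs - qd = 514.5 - 394.5 = 120.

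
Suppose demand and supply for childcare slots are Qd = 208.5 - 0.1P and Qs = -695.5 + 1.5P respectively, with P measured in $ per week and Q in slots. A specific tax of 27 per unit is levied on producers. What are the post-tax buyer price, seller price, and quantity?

P_b = 590.3125, P_s = 563.3125, Q = 149.46875

With a tax of 27 on producers, they supply based on the net price P_s = P_b - 27, so Qs = -736 + 1.5P_b.
Market clearing requires 208.5 - 0.1P_b = -736 + 1.5P_b; hence 944.5 = 1.6P_b and P_b = 590.3125.
So P_s = 563.3125 and the quantity traded is Q = 208.5 - 0.1(590.3125) = 149.46875.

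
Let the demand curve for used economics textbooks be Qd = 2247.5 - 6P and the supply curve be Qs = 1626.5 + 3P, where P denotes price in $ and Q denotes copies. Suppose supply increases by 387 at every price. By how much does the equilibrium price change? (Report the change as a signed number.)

ΔP = -43

At equilibrium Qd = Qs, so 2247.5 - 6P = 1626.5 + 3P; collecting terms, 621 = 9P and P* = 69.
From the demand curve, Q* = 2247.5 - 6(69) = 1833.5.
After the shift, supply is Qs = 2013.5 + 3P.
New equilibrium: 234 = 9P, so P = 26 and Q = 2091.5.
ΔP = 26 - 69 = -43.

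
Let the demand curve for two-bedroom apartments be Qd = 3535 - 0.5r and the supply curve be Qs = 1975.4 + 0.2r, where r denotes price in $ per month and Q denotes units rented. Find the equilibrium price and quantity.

Equating demand and supply, 3535 - 0.5r = 1975.4 + 0.2r gives 0.7r = 1559.6, so r* = 2228.
Plugging r* into demand: Q* = 3535 - 0.5(2228) = 2421.

r* = 2228, Q* = 2421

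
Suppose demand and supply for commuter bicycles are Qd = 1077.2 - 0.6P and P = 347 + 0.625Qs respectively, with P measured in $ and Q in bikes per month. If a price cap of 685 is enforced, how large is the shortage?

Rewriting in direct form: Qs = -555.2 + 1.6P.
Evaluating both curves at the ceiling price 685 gives Qd = 666.2, Qs = 540.8.
Shortage = Qd - Qs = 666.2 - 540.8 = 125.4.

Shortage = 125.4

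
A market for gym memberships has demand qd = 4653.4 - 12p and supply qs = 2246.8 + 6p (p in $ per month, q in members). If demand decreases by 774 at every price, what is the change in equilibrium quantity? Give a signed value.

Δq = -258

The market clears where 4653.4 - 12p = 2246.8 + 6p. Rearranging, 18p = 2406.6, hence p* = 133.7.
Substitute back: q* = 4653.4 - 12(133.7) = 3049.
After the shift, demand is qd = 3879.4 - 12p.
New equilibrium: 1632.6 = 18p, so p = 90.7 and q = 2791.
Δq = 2791 - 3049 = -258.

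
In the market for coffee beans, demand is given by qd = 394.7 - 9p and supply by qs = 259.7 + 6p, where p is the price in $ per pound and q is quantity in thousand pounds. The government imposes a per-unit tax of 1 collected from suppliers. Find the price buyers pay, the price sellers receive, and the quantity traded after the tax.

p_b = 9.4, p_s = 8.4, q = 310.1

Suppliers keep p_s = p_b - 1 per unit, so supply in terms of the buyer price is qs = 253.7 + 6p_b.
Equate demand and the shifted supply: 394.7 - 9p_b = 253.7 + 6p_b, giving 15p_b = 141, so p_b = 9.4.
Then p_s = 9.4 - 1 = 8.4 and q = 394.7 - 9(9.4) = 310.1.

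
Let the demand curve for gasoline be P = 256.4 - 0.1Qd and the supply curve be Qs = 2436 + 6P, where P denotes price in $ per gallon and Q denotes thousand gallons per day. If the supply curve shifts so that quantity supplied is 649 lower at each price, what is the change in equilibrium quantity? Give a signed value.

ΔQ = -405.625

In direct form, Qd = 2564 - 10P.
The market clears where 2564 - 10P = 2436 + 6P. Rearranging, 16P = 128, hence P* = 8.
Substitute back: Q* = 2564 - 10(8) = 2484.
After the shift, supply is Qs = 1787 + 6P.
Re-solving, 16P = 777 gives P = 48.5625 and Q = 2078.375.
ΔQ = 2078.375 - 2484 = -405.625.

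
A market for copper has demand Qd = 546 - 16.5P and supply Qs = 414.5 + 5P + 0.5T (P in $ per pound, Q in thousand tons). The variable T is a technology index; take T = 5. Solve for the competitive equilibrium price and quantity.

P* = 6, Q* = 447

With T = 5, supply is Qs = 417 + 5P.
Equating demand and supply, 546 - 16.5P = 417 + 5P gives 21.5P = 129, so P* = 6.
Substitute back: Q* = 546 - 16.5(6) = 447.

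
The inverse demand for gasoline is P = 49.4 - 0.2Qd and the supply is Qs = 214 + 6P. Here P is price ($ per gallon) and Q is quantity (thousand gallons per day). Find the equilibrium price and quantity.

In direct form, Qd = 247 - 5P.
Set Qd = Qs: 247 - 5P = 214 + 6P, so 33 = 11P and P* = 3.
Then Q* = 247 - 5(3) = 232.

P* = 3, Q* = 232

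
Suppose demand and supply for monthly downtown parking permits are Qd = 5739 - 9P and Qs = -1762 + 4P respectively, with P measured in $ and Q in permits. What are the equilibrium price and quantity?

P* = 577, Q* = 546

The market clears where 5739 - 9P = -1762 + 4P. Rearranging, 13P = 7501, hence P* = 577.
From the demand curve, Q* = 5739 - 9(577) = 546.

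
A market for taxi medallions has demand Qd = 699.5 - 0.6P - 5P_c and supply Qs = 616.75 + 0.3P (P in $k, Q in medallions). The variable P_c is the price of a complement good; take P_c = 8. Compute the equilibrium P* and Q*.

With P_c = 8, demand is Qd = 659.5 - 0.6P.
At equilibrium Qd = Qs, so 659.5 - 0.6P = 616.75 + 0.3P; collecting terms, 42.75 = 0.9P and P* = 47.5.
From the demand curve, Q* = 659.5 - 0.6(47.5) = 631.

P* = 47.5, Q* = 631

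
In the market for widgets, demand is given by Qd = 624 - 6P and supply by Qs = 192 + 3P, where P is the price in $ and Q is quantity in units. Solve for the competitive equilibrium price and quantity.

P* = 48, Q* = 336

At equilibrium Qd = Qs, so 624 - 6P = 192 + 3P; collecting terms, 432 = 9P and P* = 48.
Substitute back: Q* = 624 - 6(48) = 336.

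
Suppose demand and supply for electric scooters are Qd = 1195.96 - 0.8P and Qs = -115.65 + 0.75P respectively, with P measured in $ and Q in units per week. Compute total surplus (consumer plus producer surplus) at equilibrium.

Total surplus = 347924.625

Set Qd = Qs: 1195.96 - 0.8P = -115.65 + 0.75P, so 1311.61 = 1.55P and P* = 846.2.
Plugging P* into demand: Q* = 1195.96 - 0.8(846.2) = 519.
Demand choke price = 1494.95; supply choke price = 154.2. CS = ½(1494.95 - 846.2)(519) = 168350.625; PS = ½(846.2 - 154.2)(519) = 179574. Total surplus = 347924.625.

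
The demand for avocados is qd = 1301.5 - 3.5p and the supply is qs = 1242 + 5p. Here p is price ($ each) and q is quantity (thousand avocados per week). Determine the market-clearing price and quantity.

p* = 7, q* = 1277

At equilibrium qd = qs, so 1301.5 - 3.5p = 1242 + 5p; collecting terms, 59.5 = 8.5p and p* = 7.
Then q* = 1301.5 - 3.5(7) = 1277.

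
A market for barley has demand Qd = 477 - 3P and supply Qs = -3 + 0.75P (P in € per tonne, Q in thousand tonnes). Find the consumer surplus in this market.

Set Qd = Qs: 477 - 3P = -3 + 0.75P, so 480 = 3.75P and P* = 128.
Substitute back: Q* = 477 - 3(128) = 93.
Demand choke price (Qd = 0): P = 477/3 = 159. Consumer surplus = ½ × (159 - 128) × 93 = 1441.5.

Consumer surplus = 1441.5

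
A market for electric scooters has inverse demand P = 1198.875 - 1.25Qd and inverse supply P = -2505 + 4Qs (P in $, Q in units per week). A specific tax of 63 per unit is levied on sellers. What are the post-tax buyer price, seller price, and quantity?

Solving each curve for Q: Qd = 959.1 - 0.8P and Qs = 626.25 + 0.25P.
The tax drives a wedge P_b - P_s = 63. Substituting P_s = P_b - 63 into supply: Qs = 610.5 + 0.25P_b.
Market clearing requires 959.1 - 0.8P_b = 610.5 + 0.25P_b; hence 348.6 = 1.05P_b and P_b = 332.
Then P_s = 332 - 63 = 269 and Q = 959.1 - 0.8(332) = 693.5.

P_b = 332, P_s = 269, Q = 693.5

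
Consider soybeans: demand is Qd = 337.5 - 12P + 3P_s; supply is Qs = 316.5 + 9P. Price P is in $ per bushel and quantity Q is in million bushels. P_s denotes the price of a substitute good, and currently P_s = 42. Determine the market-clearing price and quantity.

P* = 7, Q* = 379.5

With P_s = 42, demand is Qd = 463.5 - 12P.
At equilibrium Qd = Qs, so 463.5 - 12P = 316.5 + 9P; collecting terms, 147 = 21P and P* = 7.
Then Q* = 463.5 - 12(7) = 379.5.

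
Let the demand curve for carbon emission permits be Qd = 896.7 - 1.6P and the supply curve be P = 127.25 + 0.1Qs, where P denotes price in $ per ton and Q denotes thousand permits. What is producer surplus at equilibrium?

Inverting to quantity form: Qs = -1272.5 + 10P.
Equating demand and supply, 896.7 - 1.6P = -1272.5 + 10P gives 11.6P = 2169.2, so P* = 187.
Plugging P* into demand: Q* = 896.7 - 1.6(187) = 597.5.
Supply choke price (Qs = 0): P = 127.25. Producer surplus = ½ × (187 - 127.25) × 597.5 = 17850.3125.

Producer surplus = 17850.3125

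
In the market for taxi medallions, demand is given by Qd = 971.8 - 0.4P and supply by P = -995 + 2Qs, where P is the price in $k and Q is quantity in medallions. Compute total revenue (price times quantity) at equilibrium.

Total revenue = 401047

Rewriting in direct form: Qs = 497.5 + 0.5P.
At equilibrium Qd = Qs, so 971.8 - 0.4P = 497.5 + 0.5P; collecting terms, 474.3 = 0.9P and P* = 527.
Then Q* = 971.8 - 0.4(527) = 761.
Total revenue = P* × Q* = 527 × 761 = 401047.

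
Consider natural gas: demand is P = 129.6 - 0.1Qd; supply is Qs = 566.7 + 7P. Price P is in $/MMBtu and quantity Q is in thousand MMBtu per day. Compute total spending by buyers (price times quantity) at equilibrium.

Total spending by buyers = 37194.3

Inverting to quantity form: Qd = 1296 - 10P.
At equilibrium Qd = Qs, so 1296 - 10P = 566.7 + 7P; collecting terms, 729.3 = 17P and P* = 42.9.
Then Q* = 1296 - 10(42.9) = 867.
Total spending by buyers = P* × Q* = 42.9 × 867 = 37194.3.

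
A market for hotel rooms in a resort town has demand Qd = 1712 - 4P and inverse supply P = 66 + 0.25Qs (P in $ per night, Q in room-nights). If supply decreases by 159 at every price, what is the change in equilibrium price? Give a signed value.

Inverting to quantity form: Qs = -264 + 4P.
Equating demand and supply, 1712 - 4P = -264 + 4P gives 8P = 1976, so P* = 247.
Plugging P* into demand: Q* = 1712 - 4(247) = 724.
After the shift, supply is Qs = -423 + 4P.
New equilibrium: 2135 = 8P, so P = 266.875 and Q = 644.5.
ΔP = 266.875 - 247 = 19.875.

ΔP = 19.875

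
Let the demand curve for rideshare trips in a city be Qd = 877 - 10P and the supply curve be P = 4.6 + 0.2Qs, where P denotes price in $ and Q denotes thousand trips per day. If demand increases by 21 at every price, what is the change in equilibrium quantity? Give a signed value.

ΔQ = 7

Rewriting in direct form: Qs = -23 + 5P.
The market clears where 877 - 10P = -23 + 5P. Rearranging, 15P = 900, hence P* = 60.
Plugging P* into demand: Q* = 877 - 10(60) = 277.
After the shift, demand is Qd = 898 - 10P.
New equilibrium: 921 = 15P, so P = 61.4 and Q = 284.
ΔQ = 284 - 277 = 7.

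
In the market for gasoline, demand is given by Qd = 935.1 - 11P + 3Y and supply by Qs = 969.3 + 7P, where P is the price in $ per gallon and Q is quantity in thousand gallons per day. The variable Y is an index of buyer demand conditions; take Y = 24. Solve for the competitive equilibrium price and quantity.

P* = 2.1, Q* = 984

With Y = 24, demand is Qd = 1007.1 - 11P.
Equating demand and supply, 1007.1 - 11P = 969.3 + 7P gives 18P = 37.8, so P* = 2.1.
Substitute back: Q* = 1007.1 - 11(2.1) = 984.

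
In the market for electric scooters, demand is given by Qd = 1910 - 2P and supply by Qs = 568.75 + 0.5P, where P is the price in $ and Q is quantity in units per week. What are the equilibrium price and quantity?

P* = 536.5, Q* = 837

Set Qd = Qs: 1910 - 2P = 568.75 + 0.5P, so 1341.25 = 2.5P and P* = 536.5.
Plugging P* into demand: Q* = 1910 - 2(536.5) = 837.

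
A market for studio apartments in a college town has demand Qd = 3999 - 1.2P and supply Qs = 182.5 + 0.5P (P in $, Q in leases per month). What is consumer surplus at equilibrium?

Consumer surplus = 709593.75

The market clears where 3999 - 1.2P = 182.5 + 0.5P. Rearranging, 1.7P = 3816.5, hence P* = 2245.
Plugging P* into demand: Q* = 3999 - 1.2(2245) = 1305.
Demand choke price (Qd = 0): P = 3999/1.2 = 3332.5. Consumer surplus = ½ × (3332.5 - 2245) × 1305 = 709593.75.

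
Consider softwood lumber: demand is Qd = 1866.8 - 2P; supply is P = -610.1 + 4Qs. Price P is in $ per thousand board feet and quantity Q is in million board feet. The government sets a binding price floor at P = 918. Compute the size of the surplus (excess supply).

Surplus = 351.225

Solving each curve for Q: Qs = 152.525 + 0.25P.
With P fixed at 918, quantity demanded is 30.8 and quantity supplied is 382.025.
Surplus = Qs - Qd = 382.025 - 30.8 = 351.225.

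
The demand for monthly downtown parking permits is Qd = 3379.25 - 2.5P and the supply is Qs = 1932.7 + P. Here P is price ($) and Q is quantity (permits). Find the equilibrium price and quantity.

Equating demand and supply, 3379.25 - 2.5P = 1932.7 + P gives 3.5P = 1446.55, so P* = 413.3.
From the demand curve, Q* = 3379.25 - 2.5(413.3) = 2346.

P* = 413.3, Q* = 2346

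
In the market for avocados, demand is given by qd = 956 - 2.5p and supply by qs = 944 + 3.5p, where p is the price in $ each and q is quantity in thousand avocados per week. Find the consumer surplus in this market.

Consumer surplus = 180880.2

The market clears where 956 - 2.5p = 944 + 3.5p. Rearranging, 6p = 12, hence p* = 2.
From the demand curve, q* = 956 - 2.5(2) = 951.
Demand choke price (qd = 0): p = 956/2.5 = 382.4. Consumer surplus = ½ × (382.4 - 2) × 951 = 180880.2.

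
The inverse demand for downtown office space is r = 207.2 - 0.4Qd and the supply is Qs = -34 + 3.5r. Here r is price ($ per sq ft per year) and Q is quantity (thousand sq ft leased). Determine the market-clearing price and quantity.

r* = 92, Q* = 288

Solving each curve for Q: Qd = 518 - 2.5r.
The market clears where 518 - 2.5r = -34 + 3.5r. Rearranging, 6r = 552, hence r* = 92.
From the demand curve, Q* = 518 - 2.5(92) = 288.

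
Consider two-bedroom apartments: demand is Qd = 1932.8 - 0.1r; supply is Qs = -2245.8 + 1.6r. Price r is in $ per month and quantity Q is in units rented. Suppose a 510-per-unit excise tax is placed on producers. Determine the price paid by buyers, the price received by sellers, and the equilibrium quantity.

r_b = 2938, r_s = 2428, Q = 1639

The tax drives a wedge r_b - r_s = 510. Substituting r_s = r_b - 510 into supply: Qs = -3061.8 + 1.6r_b.
Set Qd = Qs: 1932.8 - 0.1r_b = -3061.8 + 1.6r_b, so 4994.6 = 1.7r_b and r_b = 2938.
Then r_s = 2938 - 510 = 2428 and Q = 1932.8 - 0.1(2938) = 1639.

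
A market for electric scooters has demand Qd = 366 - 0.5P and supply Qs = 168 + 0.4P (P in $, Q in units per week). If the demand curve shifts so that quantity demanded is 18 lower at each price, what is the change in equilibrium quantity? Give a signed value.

ΔQ = -8

Equating demand and supply, 366 - 0.5P = 168 + 0.4P gives 0.9P = 198, so P* = 220.
Plugging P* into demand: Q* = 366 - 0.5(220) = 256.
After the shift, demand is Qd = 348 - 0.5P.
Re-solving, 0.9P = 180 gives P = 200 and Q = 248.
ΔQ = 248 - 256 = -8.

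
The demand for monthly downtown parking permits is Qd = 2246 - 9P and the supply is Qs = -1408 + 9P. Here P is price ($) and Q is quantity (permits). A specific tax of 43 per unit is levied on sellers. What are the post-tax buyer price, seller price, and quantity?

P_b = 224.5, P_s = 181.5, Q = 225.5

With a tax of 43 on sellers, they supply based on the net price P_s = P_b - 43, so Qs = -1795 + 9P_b.
Market clearing requires 2246 - 9P_b = -1795 + 9P_b; hence 4041 = 18P_b and P_b = 224.5.
Then P_s = 224.5 - 43 = 181.5 and Q = 2246 - 9(224.5) = 225.5.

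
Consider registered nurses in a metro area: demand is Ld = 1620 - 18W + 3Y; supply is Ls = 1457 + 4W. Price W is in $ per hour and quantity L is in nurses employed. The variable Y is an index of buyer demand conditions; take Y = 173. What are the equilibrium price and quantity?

With Y = 173, demand is Ld = 2139 - 18W.
The market clears where 2139 - 18W = 1457 + 4W. Rearranging, 22W = 682, hence W* = 31.
Substitute back: L* = 2139 - 18(31) = 1581.

W* = 31, L* = 1581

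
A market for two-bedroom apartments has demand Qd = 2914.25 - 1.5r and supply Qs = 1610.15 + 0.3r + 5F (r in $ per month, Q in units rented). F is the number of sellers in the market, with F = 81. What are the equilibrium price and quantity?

r* = 499.5, Q* = 2165

With F = 81, supply is Qs = 2015.15 + 0.3r.
Equating demand and supply, 2914.25 - 1.5r = 2015.15 + 0.3r gives 1.8r = 899.1, so r* = 499.5.
Then Q* = 2914.25 - 1.5(499.5) = 2165.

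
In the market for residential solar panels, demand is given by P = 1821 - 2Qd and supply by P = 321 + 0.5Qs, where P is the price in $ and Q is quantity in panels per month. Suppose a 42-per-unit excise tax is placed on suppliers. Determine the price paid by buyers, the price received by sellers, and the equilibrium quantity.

P_b = 654.6, P_s = 612.6, Q = 583.2

In direct form, Qd = 910.5 - 0.5P and Qs = -642 + 2P.
Suppliers keep P_s = P_b - 42 per unit, so supply in terms of the buyer price is Qs = -726 + 2P_b.
Market clearing requires 910.5 - 0.5P_b = -726 + 2P_b; hence 1636.5 = 2.5P_b and P_b = 654.6.
Then P_s = 654.6 - 42 = 612.6 and Q = 910.5 - 0.5(654.6) = 583.2.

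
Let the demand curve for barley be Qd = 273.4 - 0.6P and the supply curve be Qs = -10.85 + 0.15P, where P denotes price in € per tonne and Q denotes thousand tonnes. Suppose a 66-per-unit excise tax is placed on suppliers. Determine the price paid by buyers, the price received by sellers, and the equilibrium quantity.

With a tax of 66 on suppliers, they supply based on the net price P_s = P_b - 66, so Qs = -20.75 + 0.15P_b.
Equate demand and the shifted supply: 273.4 - 0.6P_b = -20.75 + 0.15P_b, giving 0.75P_b = 294.15, so P_b = 392.2.
Then P_s = 392.2 - 66 = 326.2 and Q = 273.4 - 0.6(392.2) = 38.08.

P_b = 392.2, P_s = 326.2, Q = 38.08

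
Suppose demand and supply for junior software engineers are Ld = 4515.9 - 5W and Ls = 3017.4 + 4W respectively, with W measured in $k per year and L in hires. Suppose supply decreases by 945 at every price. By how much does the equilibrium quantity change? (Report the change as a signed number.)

ΔL = -525

Equating demand and supply, 4515.9 - 5W = 3017.4 + 4W gives 9W = 1498.5, so W* = 166.5.
Then L* = 4515.9 - 5(166.5) = 3683.4.
After the shift, supply is Ls = 2072.4 + 4W.
Re-solving, 9W = 2443.5 gives W = 271.5 and L = 3158.4.
ΔL = 3158.4 - 3683.4 = -525.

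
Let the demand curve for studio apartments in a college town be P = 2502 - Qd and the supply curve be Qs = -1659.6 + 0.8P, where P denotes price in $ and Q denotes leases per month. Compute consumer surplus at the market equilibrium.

Inverting to quantity form: Qd = 2502 - P.
At equilibrium Qd = Qs, so 2502 - P = -1659.6 + 0.8P; collecting terms, 4161.6 = 1.8P and P* = 2312.
Plugging P* into demand: Q* = 2502 - 2312 = 190.
Demand choke price (Qd = 0): P = 2502. Consumer surplus = ½ × (2502 - 2312) × 190 = 18050.

Consumer surplus = 18050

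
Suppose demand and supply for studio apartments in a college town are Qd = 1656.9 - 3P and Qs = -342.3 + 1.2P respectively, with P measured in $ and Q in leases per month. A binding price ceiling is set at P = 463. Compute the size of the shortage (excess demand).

Shortage = 54.6

At P = 463: Qd = 267.9 and Qs = 213.3.
Shortage = Qd - Qs = 267.9 - 213.3 = 54.6.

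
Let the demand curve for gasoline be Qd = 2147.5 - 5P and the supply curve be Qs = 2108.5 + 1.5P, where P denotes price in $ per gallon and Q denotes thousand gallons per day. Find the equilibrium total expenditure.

Equating demand and supply, 2147.5 - 5P = 2108.5 + 1.5P gives 6.5P = 39, so P* = 6.
Plugging P* into demand: Q* = 2147.5 - 5(6) = 2117.5.
Total expenditure = P* × Q* = 6 × 2117.5 = 12705.

Total expenditure = 12705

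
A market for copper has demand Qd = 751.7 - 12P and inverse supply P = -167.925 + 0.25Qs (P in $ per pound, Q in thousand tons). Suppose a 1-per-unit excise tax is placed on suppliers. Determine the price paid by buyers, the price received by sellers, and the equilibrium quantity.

Rewriting in direct form: Qs = 671.7 + 4P.
The tax drives a wedge P_b - P_s = 1. Substituting P_s = P_b - 1 into supply: Qs = 667.7 + 4P_b.
Equate demand and the shifted supply: 751.7 - 12P_b = 667.7 + 4P_b, giving 16P_b = 84, so P_b = 5.25.
Then P_s = 5.25 - 1 = 4.25 and Q = 751.7 - 12(5.25) = 688.7.

P_b = 5.25, P_s = 4.25, Q = 688.7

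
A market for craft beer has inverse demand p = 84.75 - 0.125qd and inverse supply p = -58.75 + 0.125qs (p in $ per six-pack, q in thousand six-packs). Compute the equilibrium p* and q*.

In direct form, qd = 678 - 8p and qs = 470 + 8p.
Equating demand and supply, 678 - 8p = 470 + 8p gives 16p = 208, so p* = 13.
Plugging p* into demand: q* = 678 - 8(13) = 574.

p* = 13, q* = 574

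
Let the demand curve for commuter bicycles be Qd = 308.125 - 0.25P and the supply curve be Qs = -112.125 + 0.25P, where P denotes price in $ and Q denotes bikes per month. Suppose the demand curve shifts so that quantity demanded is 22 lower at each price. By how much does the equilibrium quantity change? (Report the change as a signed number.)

Set Qd = Qs: 308.125 - 0.25P = -112.125 + 0.25P, so 420.25 = 0.5P and P* = 840.5.
From the demand curve, Q* = 308.125 - 0.25(840.5) = 98.
After the shift, demand is Qd = 286.125 - 0.25P.
The new intersection has 398.25 = 0.5P, i.e. P = 796.5, Q = 87.
ΔQ = 87 - 98 = -11.

ΔQ = -11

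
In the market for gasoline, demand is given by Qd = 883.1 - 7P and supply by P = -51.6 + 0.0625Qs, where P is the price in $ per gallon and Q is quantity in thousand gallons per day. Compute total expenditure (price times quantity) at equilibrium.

Total expenditure = 2164

Solving each curve for Q: Qs = 825.6 + 16P.
Equating demand and supply, 883.1 - 7P = 825.6 + 16P gives 23P = 57.5, so P* = 2.5.
Substitute back: Q* = 883.1 - 7(2.5) = 865.6.
Total expenditure = P* × Q* = 2.5 × 865.6 = 2164.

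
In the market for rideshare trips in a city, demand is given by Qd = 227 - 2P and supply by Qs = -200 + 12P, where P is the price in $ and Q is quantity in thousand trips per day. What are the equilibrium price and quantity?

Set Qd = Qs: 227 - 2P = -200 + 12P, so 427 = 14P and P* = 30.5.
From the demand curve, Q* = 227 - 2(30.5) = 166.

P* = 30.5, Q* = 166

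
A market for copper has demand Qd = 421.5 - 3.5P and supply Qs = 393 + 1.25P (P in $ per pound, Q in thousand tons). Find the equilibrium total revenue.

Total revenue = 2403

At equilibrium Qd = Qs, so 421.5 - 3.5P = 393 + 1.25P; collecting terms, 28.5 = 4.75P and P* = 6.
From the demand curve, Q* = 421.5 - 3.5(6) = 400.5.
Total revenue = P* × Q* = 6 × 400.5 = 2403.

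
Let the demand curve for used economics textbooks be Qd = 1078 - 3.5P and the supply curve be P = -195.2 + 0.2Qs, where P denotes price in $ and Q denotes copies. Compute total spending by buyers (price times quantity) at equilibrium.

Total spending by buyers = 12432

Inverting to quantity form: Qs = 976 + 5P.
The market clears where 1078 - 3.5P = 976 + 5P. Rearranging, 8.5P = 102, hence P* = 12.
Substitute back: Q* = 1078 - 3.5(12) = 1036.
Total spending by buyers = P* × Q* = 12 × 1036 = 12432.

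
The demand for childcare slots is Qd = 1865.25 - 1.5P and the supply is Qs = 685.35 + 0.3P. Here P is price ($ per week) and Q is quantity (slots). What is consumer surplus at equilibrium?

At equilibrium Qd = Qs, so 1865.25 - 1.5P = 685.35 + 0.3P; collecting terms, 1179.9 = 1.8P and P* = 655.5.
Then Q* = 1865.25 - 1.5(655.5) = 882.
Demand choke price (Qd = 0): P = 1865.25/1.5 = 1243.5. Consumer surplus = ½ × (1243.5 - 655.5) × 882 = 259308.

Consumer surplus = 259308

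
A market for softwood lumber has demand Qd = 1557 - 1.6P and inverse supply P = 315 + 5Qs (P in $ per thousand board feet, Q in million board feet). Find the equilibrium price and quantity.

P* = 900, Q* = 117

In direct form, Qs = -63 + 0.2P.
At equilibrium Qd = Qs, so 1557 - 1.6P = -63 + 0.2P; collecting terms, 1620 = 1.8P and P* = 900.
From the demand curve, Q* = 1557 - 1.6(900) = 117.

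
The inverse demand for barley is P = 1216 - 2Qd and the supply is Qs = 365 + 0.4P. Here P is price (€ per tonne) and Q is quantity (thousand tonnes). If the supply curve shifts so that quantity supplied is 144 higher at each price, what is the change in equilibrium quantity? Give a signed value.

ΔQ = 80

Rewriting in direct form: Qd = 608 - 0.5P.
At equilibrium Qd = Qs, so 608 - 0.5P = 365 + 0.4P; collecting terms, 243 = 0.9P and P* = 270.
From the demand curve, Q* = 608 - 0.5(270) = 473.
After the shift, supply is Qs = 509 + 0.4P.
Re-solving, 0.9P = 99 gives P = 110 and Q = 553.
ΔQ = 553 - 473 = 80.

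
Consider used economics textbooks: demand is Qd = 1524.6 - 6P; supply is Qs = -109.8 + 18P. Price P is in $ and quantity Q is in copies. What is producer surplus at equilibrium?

Producer surplus = 34596

At equilibrium Qd = Qs, so 1524.6 - 6P = -109.8 + 18P; collecting terms, 1634.4 = 24P and P* = 68.1.
From the demand curve, Q* = 1524.6 - 6(68.1) = 1116.
Supply choke price (Qs = 0): P = 6.1. Producer surplus = ½ × (68.1 - 6.1) × 1116 = 34596.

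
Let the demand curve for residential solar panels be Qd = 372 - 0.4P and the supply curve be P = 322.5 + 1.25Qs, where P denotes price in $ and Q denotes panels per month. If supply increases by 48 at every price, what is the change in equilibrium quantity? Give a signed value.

ΔQ = 16

Solving each curve for Q: Qs = -258 + 0.8P.
The market clears where 372 - 0.4P = -258 + 0.8P. Rearranging, 1.2P = 630, hence P* = 525.
Then Q* = 372 - 0.4(525) = 162.
After the shift, supply is Qs = -210 + 0.8P.
Re-solving, 1.2P = 582 gives P = 485 and Q = 178.
ΔQ = 178 - 162 = 16.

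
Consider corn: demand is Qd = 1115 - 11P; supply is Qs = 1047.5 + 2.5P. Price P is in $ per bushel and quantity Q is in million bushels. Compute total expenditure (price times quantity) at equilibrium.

Set Qd = Qs: 1115 - 11P = 1047.5 + 2.5P, so 67.5 = 13.5P and P* = 5.
Substitute back: Q* = 1115 - 11(5) = 1060.
Total expenditure = P* × Q* = 5 × 1060 = 5300.

Total expenditure = 5300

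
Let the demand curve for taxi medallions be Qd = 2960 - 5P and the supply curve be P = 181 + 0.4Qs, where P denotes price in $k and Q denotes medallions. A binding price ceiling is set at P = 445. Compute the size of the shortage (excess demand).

Inverting to quantity form: Qs = -452.5 + 2.5P.
Evaluating both curves at the ceiling price 445 gives Qd = 735, Qs = 660.
Shortage = Qd - Qs = 735 - 660 = 75.

Shortage = 75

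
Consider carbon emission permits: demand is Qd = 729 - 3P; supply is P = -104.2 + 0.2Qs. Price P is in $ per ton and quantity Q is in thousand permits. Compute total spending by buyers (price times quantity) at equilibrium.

Solving each curve for Q: Qs = 521 + 5P.
The market clears where 729 - 3P = 521 + 5P. Rearranging, 8P = 208, hence P* = 26.
Substitute back: Q* = 729 - 3(26) = 651.
Total spending by buyers = P* × Q* = 26 × 651 = 16926.

Total spending by buyers = 16926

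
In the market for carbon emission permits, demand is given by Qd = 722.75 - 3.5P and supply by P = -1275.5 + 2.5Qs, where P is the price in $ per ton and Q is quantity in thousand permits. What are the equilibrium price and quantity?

Solving each curve for Q: Qs = 510.2 + 0.4P.
The market clears where 722.75 - 3.5P = 510.2 + 0.4P. Rearranging, 3.9P = 212.55, hence P* = 54.5.
From the demand curve, Q* = 722.75 - 3.5(54.5) = 532.

P* = 54.5, Q* = 532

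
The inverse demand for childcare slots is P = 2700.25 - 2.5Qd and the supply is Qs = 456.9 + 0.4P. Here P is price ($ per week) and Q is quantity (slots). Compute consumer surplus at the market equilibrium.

Solving each curve for Q: Qd = 1080.1 - 0.4P.
Equating demand and supply, 1080.1 - 0.4P = 456.9 + 0.4P gives 0.8P = 623.2, so P* = 779.
Plugging P* into demand: Q* = 1080.1 - 0.4(779) = 768.5.
Demand choke price (Qd = 0): P = 1080.1/0.4 = 2700.25. Consumer surplus = ½ × (2700.25 - 779) × 768.5 = 738240.3125.

Consumer surplus = 738240.3125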